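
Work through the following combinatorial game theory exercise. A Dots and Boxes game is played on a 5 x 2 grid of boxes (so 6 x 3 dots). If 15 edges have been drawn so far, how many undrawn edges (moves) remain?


Grid: 5 x 2 boxes, i.e. 6 rows and 3 columns of dots.
Horizontal edges: (rows + 1) * cols = 6 * 2 = 12
Vertical edges: rows * (cols + 1) = 5 * 3 = 15
Total edges: 12 + 15 = 27
Edges drawn: 15
Remaining: 27 - 15 = 12

12


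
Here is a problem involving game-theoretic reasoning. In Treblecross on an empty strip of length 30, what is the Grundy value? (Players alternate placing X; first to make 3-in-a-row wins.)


Treblecross: place X on empty cells; 3-in-a-row wins.
Playing within two cells of an existing X lets the opponent win at once, so sensible play treats the cells i-2..i+2 around each X as dead. The player left with no safe cell loses, so this is a normal-play take-away game on strips of safe cells.
Placing X at cell i (0-indexed) of a strip of k safe cells leaves independent strips of sizes max(0, i-2) and max(0, k-i-3). Hence G(k) = mex{ G(max(0,i-2)) XOR G(max(0,k-i-3)) : 0 <= i < k }, with G(0) = 0.
G(1): splits (0,0):0^0=0 -> mex({0}) = 1
G(2): splits (0,0):0^0=0 -> mex({0}) = 1
G(3): splits (0,0):0^0=0 -> mex({0}) = 1
G(4): splits (0,1):0^1=1 (0,0):0^0=0 -> mex({0, 1}) = 2
G(5): splits (0,2):0^1=1 (0,1):0^1=1 (0,0):0^0=0 -> mex({0, 1}) = 2
G(6) = mex({1}) = 0
G(7) = mex({0, 1, 2}) = 3
G(8) = mex({0, 1, 2}) = 3
G(9) = mex({0, 2}) = 1
G(10) = mex({0, 2, 3}) = 1
G(11) = mex({0, 3}) = 1
G(12) = mex({1, 3}) = 0
G(13) = mex({0, 1, 2, 3}) = 4
G(14) = mex({0, 1, 2}) = 3
G(15) = mex({0, 1, 2}) = 3
G(16) = mex({0, 1, 2, 4}) = 3
G(17) = mex({0, 1, 3, 4}) = 2
G(18) = mex({0, 1, 3, 4}) = 2
G(19) = mex({0, 1, 3, 5}) = 2
G(20) = mex({0, 1, 2, 3, 5}) = 4
G(21) = mex({0, 1, 2, 3, 5}) = 4
G(22) = mex({1, 2, 6}) = 0
G(23) = mex({0, 1, 2, 3, 4, 6}) = 5
G(24) = mex({0, 1, 2, 3, 4}) = 5
G(25) = mex({0, 1, 3, 4, 7}) = 2
G(26) = mex({0, 1, 3, 4, 5, 7}) = 2
G(27) = mex({0, 1, 3, 5}) = 2
G(28) = mex({0, 1, 2, 5}) = 3
G(29) = mex({0, 1, 2, 4, 5, 6}) = 3
G(30) = mex({1, 2, 4, 6}) = 0
Therefore G(30) = 0.

0


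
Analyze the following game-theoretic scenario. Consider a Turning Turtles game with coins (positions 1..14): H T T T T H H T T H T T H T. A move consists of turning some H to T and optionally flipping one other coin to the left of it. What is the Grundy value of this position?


Coins: H T T T T H H T T H T T H T
Key fact: a single head at position k behaves exactly like a Nim heap of size k (turning it to T and optionally flipping a coin at j < k corresponds to moving the heap from k to j, or to 0), and heads combine as a disjunctive sum (two heads at the same place would cancel, matching j XOR j = 0). So the Nim-value is the XOR of the 1-indexed positions of the heads.
Face-up positions (1-indexed): [1, 6, 7, 10, 13]
XOR 0 with 1: 0 XOR 1 = 1
XOR 1 with 6: 1 XOR 6 = 7
XOR 7 with 7: 7 XOR 7 = 0
XOR 0 with 10: 0 XOR 10 = 10
XOR 10 with 13: 10 XOR 13 = 7
Nim-value = 7

7


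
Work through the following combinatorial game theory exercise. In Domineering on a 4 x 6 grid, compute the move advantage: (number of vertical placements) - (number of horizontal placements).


Board is 4 x 6 (rows x cols).
Left (vertical) placements: (rows-1) * cols = 3 * 6 = 18
Right (horizontal) placements: rows * (cols-1) = 4 * 5 = 20
Advantage = Left - Right = 18 - 20 = -2

-2


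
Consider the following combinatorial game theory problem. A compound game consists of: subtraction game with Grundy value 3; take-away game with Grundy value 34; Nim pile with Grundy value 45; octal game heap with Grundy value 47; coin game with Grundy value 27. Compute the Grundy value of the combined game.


By the Sprague-Grundy theorem, the Grundy value of a sum of games is the XOR of individual Grundy values.
subtraction game: Grundy value = 3. Running XOR: 0 XOR 3 = 3
take-away game: Grundy value = 34. Running XOR: 3 XOR 34 = 33
Nim pile: Grundy value = 45. Running XOR: 33 XOR 45 = 12
octal game heap: Grundy value = 47. Running XOR: 12 XOR 47 = 35
coin game: Grundy value = 27. Running XOR: 35 XOR 27 = 56
The combined Grundy value is 56.

56


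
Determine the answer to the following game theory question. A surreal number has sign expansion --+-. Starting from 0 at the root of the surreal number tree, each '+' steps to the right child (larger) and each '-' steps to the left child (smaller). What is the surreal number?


Sign expansion: --+-
Rule: track bounds (lo, hi), initially (-inf, +inf). On '+', the current value becomes lo and we move to the simplest number in (value, hi): value + 1 if hi = +inf, otherwise the midpoint (value + hi)/2. On '-', the current value becomes hi and we move to value - 1 if lo = -inf, otherwise the midpoint (lo + value)/2.
Start at 0.
Step 1: sign = -, move left. Bounds: (-inf, 0). Value = -1
Step 2: sign = -, move left. Bounds: (-inf, -1). Value = -2
Step 3: sign = +, move right. Bounds: (-2, -1). Value = -3/2
Step 4: sign = -, move left. Bounds: (-2, -3/2). Value = -7/4
The surreal number with sign expansion --+- is -7/4.

-7/4


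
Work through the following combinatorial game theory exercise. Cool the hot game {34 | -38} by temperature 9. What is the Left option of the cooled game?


Original game: {34 | -38} (a switch {a | b} with a > b).
Cooling by t (for t below the temperature (a - b)/2 = 36) taxes each move by t: {a | b} cooled by t is {a - t | b + t}.
Cooling amount: t = 9
Cooled Left option: 34 - 9 = 25
Cooled Right option: -38 + 9 = -29
Cooled game: {25 | -29}
Left option = 25

25


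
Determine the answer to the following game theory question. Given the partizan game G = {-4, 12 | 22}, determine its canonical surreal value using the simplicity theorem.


Left options: {-4, 12}, max = 12
Right options: {22}, min = 22
All options are numbers and max(Left) < min(Right), so by the simplicity theorem the value is the simplest (earliest-born) number strictly between 12 and 22.
Integers 13 through 21 all lie strictly between 12 and 22.
Among integers, the simplest (lowest birthday = smallest |n|; 0 is born on day 0, +-n on day n) is 13.
No non-integer in the interval can be simpler: if x is a non-integer in the interval, then floor(x) or ceil(x) also lies in the interval (the interval contains an integer), and both are proper prefixes of x's sign expansion, i.e. born earlier. So the game value is 13.
Game value = 13

13


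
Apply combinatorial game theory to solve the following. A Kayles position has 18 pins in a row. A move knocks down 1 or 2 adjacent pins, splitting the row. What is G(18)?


Kayles: a move removes 1 or 2 adjacent pins from a contiguous row.
Removing pins from a row of k leaves two independent rows (a, b) with a + b = k - 1 (one pin) or a + b = k - 2 (two pins); an end removal gives a = 0.
By Sprague-Grundy, G(k) = mex{ G(a) XOR G(b) } over all these splits. G(0) = 0.
G(1): splits (0,0):0^0=0 -> mex({0}) = 1
G(2): splits (0,1):0^1=1 (0,0):0^0=0 -> mex({0, 1}) = 2
G(3): splits (0,2):0^2=2 (1,1):1^1=0 (0,1):0^1=1 -> mex({0, 1, 2}) = 3
G(4): splits (0,3):0^3=3 (1,2):1^2=3 (0,2):0^2=2 (1,1):1^1=0 -> mex({0, 2, 3}) = 1
G(5): splits (0,4):0^1=1 (1,3):1^3=2 (2,2):2^2=0 (0,3):0^3=3 (1,2):1^2=3 -> mex({0, 1, 2, 3}) = 4
G(6) = mex({0, 1, 2, 4}) = 3
G(7) = mex({0, 1, 3, 4, 5}) = 2
G(8) = mex({0, 2, 3, 5, 6}) = 1
G(9) = mex({0, 1, 2, 3, 6, 7}) = 4
G(10) = mex({0, 1, 3, 4, 5, 7}) = 2
G(11) = mex({0, 1, 2, 3, 4, 5}) = 6
G(12) = mex({0, 1, 2, 3, 5, 6, 7}) = 4
G(13) = mex({0, 2, 3, 4, 6, 7}) = 1
G(14) = mex({0, 1, 4, 5, 6, 7}) = 2
G(15) = mex({0, 1, 2, 3, 4, 5, 6}) = 7
G(16) = mex({0, 2, 3, 5, 6, 7}) = 1
G(17) = mex({0, 1, 2, 3, 5, 6, 7}) = 4
G(18) = mex({0, 1, 2, 4, 5, 6}) = 3
Therefore G(18) = 3.

3


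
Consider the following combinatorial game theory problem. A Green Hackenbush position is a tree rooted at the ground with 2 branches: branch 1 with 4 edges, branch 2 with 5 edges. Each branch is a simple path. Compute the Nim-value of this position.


The tree has 2 branches from the ground vertex.
In Green Hackenbush, the Nim-value of a simple path of length k is k.
Branch 1: length 4, Nim-value = 4
Branch 2: length 5, Nim-value = 5
Total Nim-value = XOR of all branch values:
0 XOR 4 = 4
4 XOR 5 = 1
Nim-value of the tree = 1

1


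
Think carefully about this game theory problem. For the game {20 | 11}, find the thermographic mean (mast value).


Game = {20 | 11}, a switch {a | b} with numbers a > b.
Its thermograph has left wall a - t and right wall b + t, which meet at t = (a - b)/2, where both equal (a + b)/2. So the mast (mean value) is at (a + b)/2.
Mean = (20 + (11))/2 = 31/2 = 31/2

31/2


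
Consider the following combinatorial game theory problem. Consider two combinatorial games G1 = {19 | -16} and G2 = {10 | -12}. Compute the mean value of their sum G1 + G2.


G1 = {19 | -16}, G2 = {10 | -12}
Each is a switch {a | b} with numbers a > b; its mean value is (a + b)/2, and mean value is additive over game sums: m(G1 + G2) = m(G1) + m(G2).
Mean of G1 = (19 + (-16))/2 = 3/2 = 3/2
Mean of G2 = (10 + (-12))/2 = -2/2 = -1
Mean of G1 + G2 = 3/2 + -1 = 1/2

1/2


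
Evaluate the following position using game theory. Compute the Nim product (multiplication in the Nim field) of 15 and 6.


Nim multiplication is bilinear over XOR: (u XOR v) * w = (u*w) XOR (v*w).
So we split each operand into its bit components and XOR the pairwise Nim products.
15 = 1 + 2 + 4 + 8 (as XOR of powers of 2).
6 = 2 + 4 (as XOR of powers of 2).
Using the standard Nim-product table on single bits:
  2*2 = 3,   2*4 = 8,   2*8 = 12,
  4*4 = 6,   4*8 = 11,  8*8 = 13,
and  1*x = x (identity), k*l = l*k (commutative).
Pairwise Nim products:
  1 * 2 = 2
  1 * 4 = 4
  2 * 2 = 3
  2 * 4 = 8
  4 * 2 = 8
  4 * 4 = 6
  8 * 2 = 12
  8 * 4 = 11
XOR them: 2 XOR 4 XOR 3 XOR 8 XOR 8 XOR 6 XOR 12 XOR 11 = 4.
Result: 15 * 6 = 4 (in Nim).

4


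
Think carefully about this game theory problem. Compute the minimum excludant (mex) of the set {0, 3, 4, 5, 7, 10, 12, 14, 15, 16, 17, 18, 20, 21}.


Set = {0, 3, 4, 5, 7, 10, 12, 14, 15, 16, 17, 18, 20, 21}
0 is in the set.
1 is NOT in the set. This is the mex.
mex = 1

1


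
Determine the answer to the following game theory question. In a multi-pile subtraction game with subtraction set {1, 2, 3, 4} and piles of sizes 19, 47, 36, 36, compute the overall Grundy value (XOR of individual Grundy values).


Subtraction set: {1, 2, 3, 4}
For this subtraction set, G(n) = n mod 5 (period = max + 1 = 5).
Pile 1 (size 19): G(19) = 19 mod 5 = 4
Pile 2 (size 47): G(47) = 47 mod 5 = 2
Pile 3 (size 36): G(36) = 36 mod 5 = 1
Pile 4 (size 36): G(36) = 36 mod 5 = 1
Total Grundy value = XOR of all: 4 XOR 2 XOR 1 XOR 1 = 6

6


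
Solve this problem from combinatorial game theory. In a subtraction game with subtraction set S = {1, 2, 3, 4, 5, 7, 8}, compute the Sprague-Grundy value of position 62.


The subtraction set is S = {1, 2, 3, 4, 5, 7, 8}.
G(k) = mex{ G(k - s) : s in S, s <= k }. We compute iteratively: G(0) = 0.
G(1) = mex({0}) = 1
G(2) = mex({0, 1}) = 2
G(3) = mex({0, 1, 2}) = 3
G(4) = mex({0, 1, 2, 3}) = 4
G(5) = mex({0, 1, 2, 3, 4}) = 5
G(6) = mex({1, 2, 3, 4, 5}) = 0
G(7) = mex({0, 2, 3, 4, 5}) = 1
G(8) = mex({0, 1, 3, 4, 5}) = 2
G(9) = mex({0, 1, 2, 4, 5}) = 3
G(10) = mex({0, 1, 2, 3, 5}) = 4
G(11) = mex({0, 1, 2, 3, 4}) = 5
G(12) = mex({1, 2, 3, 4, 5}) = 0
G(13) = mex({0, 2, 3, 4, 5}) = 1
Observe that G(6)..G(13) = 0, 1, 2, 3, 4, 5, 0, 1 repeats G(0)..G(7) = 0, 1, 2, 3, 4, 5, 0, 1.
For k >= max(S) = 8, G(k) is determined by the previous 8 values G(k-8)..G(k-1); a window of 8 consecutive values has recurred shifted by 6, so by induction G(k + 6) = G(k) for all k >= 0: the sequence is periodic from the start with period 6.
One period: G(0..5) = 0, 1, 2, 3, 4, 5.
62 mod 6 = 2, so G(62) = G(2) = 2.

2


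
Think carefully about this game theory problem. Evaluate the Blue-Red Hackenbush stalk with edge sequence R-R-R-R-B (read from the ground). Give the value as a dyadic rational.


Edges (from ground): R-R-R-R-B
By Berlekamp's sign-expansion rule, a Blue-Red Hackenbush stalk has the value of the surreal number whose sign sequence is the edge sequence with B -> + and R -> -.
Sign sequence: ----+
Trace the sign expansion in the surreal number tree, starting from 0:
Edge 1: R (sign -) -> bounds (-inf, 0), value = -1
Edge 2: R (sign -) -> bounds (-inf, -1), value = -2
Edge 3: R (sign -) -> bounds (-inf, -2), value = -3
Edge 4: R (sign -) -> bounds (-inf, -3), value = -4
Edge 5: B (sign +) -> bounds (-4, -3), value = -7/2
Game value = -7/2

-7/2


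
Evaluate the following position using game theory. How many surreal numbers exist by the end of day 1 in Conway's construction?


Day 0: {|} = 0 is born. Count = 1.
Day n: the number of surreal numbers born by day n is 2^(n+1) - 1.
By day 0: 2^1 - 1 = 1
By day 1: 2^2 - 1 = 3
By day 1: 3 surreal numbers.

3


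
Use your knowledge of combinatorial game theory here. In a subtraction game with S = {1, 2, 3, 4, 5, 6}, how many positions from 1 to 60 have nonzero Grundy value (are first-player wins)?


Subtraction set S = {1, 2, 3, 4, 5, 6}, so G(n) = n mod 7.
G(n) = 0 when n is a multiple of 7.
Multiples of 7 in [1, 60]: 8
N-positions (nonzero Grundy) = 60 - 8 = 52

52


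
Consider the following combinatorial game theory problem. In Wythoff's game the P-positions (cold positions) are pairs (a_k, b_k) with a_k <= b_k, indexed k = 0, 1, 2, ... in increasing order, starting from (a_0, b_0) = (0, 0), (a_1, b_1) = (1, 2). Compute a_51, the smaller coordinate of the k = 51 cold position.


By Wythoff's theorem, a_k = floor(k * phi) and b_k = floor(k * phi^2) = a_k + k, where phi = (1 + sqrt(5))/2 is the golden ratio.
phi = (1 + sqrt(5))/2 = 1.618034
k = 51
k * phi = 51 * 1.618034 = 82.519733
a_51 = floor(k * phi) = 82

82


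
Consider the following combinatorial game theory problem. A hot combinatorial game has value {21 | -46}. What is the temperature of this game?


The game is {21 | -46}, a switch {a | b} with numbers a > b.
Cooling {a | b} by t gives {a - t | b + t}, which stops being hot when a - t = b + t, i.e. at t = (a - b)/2. So the temperature of a switch is (a - b)/2.
Temperature = (Left option - Right option) / 2
= (21 - (-46)) / 2
= 67 / 2
= 67/2

67/2


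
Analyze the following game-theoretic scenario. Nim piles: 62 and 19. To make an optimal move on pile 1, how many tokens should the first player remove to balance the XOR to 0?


Piles: 62 and 19
Current XOR: 62 XOR 19 = 45 (non-zero, so this is an N-position).
To make the XOR zero, we need to find a move that balances the piles.
For pile 1 (size 62): target = 62 XOR 45 = 19
We reduce pile 1 from 62 to 19.
Tokens removed: 62 - 19 = 43
Verification: 19 XOR 19 = 0

43


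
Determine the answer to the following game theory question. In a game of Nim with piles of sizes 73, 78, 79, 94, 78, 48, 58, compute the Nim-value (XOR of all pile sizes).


We need the XOR (exclusive or) of all pile sizes.
After XOR-ing pile 1 (size 73): 0 XOR 73 = 73
After XOR-ing pile 2 (size 78): 73 XOR 78 = 7
After XOR-ing pile 3 (size 79): 7 XOR 79 = 72
After XOR-ing pile 4 (size 94): 72 XOR 94 = 22
After XOR-ing pile 5 (size 78): 22 XOR 78 = 88
After XOR-ing pile 6 (size 48): 88 XOR 48 = 104
After XOR-ing pile 7 (size 58): 104 XOR 58 = 82
The Nim-value of this position is 82.

82


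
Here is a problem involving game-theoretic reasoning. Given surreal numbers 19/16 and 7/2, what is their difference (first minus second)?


x = 19/16, y = 7/2
Converting to common denominator: 16
x = 19/16, y = 56/16
x - y = 19/16 - 7/2 = -37/16

-37/16


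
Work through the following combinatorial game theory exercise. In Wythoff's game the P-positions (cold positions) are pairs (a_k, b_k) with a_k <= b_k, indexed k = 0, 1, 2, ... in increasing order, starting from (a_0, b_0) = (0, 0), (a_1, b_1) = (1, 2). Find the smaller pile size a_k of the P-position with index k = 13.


By Wythoff's theorem, a_k = floor(k * phi) and b_k = floor(k * phi^2) = a_k + k, where phi = (1 + sqrt(5))/2 is the golden ratio.
phi = (1 + sqrt(5))/2 = 1.618034
k = 13
k * phi = 13 * 1.618034 = 21.034442
a_13 = floor(k * phi) = 21

21


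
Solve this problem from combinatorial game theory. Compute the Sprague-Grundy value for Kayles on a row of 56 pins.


Kayles: a move removes 1 or 2 adjacent pins from a contiguous row.
Removing pins from a row of k leaves two independent rows (a, b) with a + b = k - 1 (one pin) or a + b = k - 2 (two pins); an end removal gives a = 0.
By Sprague-Grundy, G(k) = mex{ G(a) XOR G(b) } over all these splits. G(0) = 0.
G(1): splits (0,0):0^0=0 -> mex({0}) = 1
G(2): splits (0,1):0^1=1 (0,0):0^0=0 -> mex({0, 1}) = 2
G(3): splits (0,2):0^2=2 (1,1):1^1=0 (0,1):0^1=1 -> mex({0, 1, 2}) = 3
G(4): splits (0,3):0^3=3 (1,2):1^2=3 (0,2):0^2=2 (1,1):1^1=0 -> mex({0, 2, 3}) = 1
G(5): splits (0,4):0^1=1 (1,3):1^3=2 (2,2):2^2=0 (0,3):0^3=3 (1,2):1^2=3 -> mex({0, 1, 2, 3}) = 4
G(6) = mex({0, 1, 2, 4}) = 3
G(7) = mex({0, 1, 3, 4, 5}) = 2
G(8) = mex({0, 2, 3, 5, 6}) = 1
G(9) = mex({0, 1, 2, 3, 6, 7}) = 4
G(10) = mex({0, 1, 3, 4, 5, 7}) = 2
G(11) = mex({0, 1, 2, 3, 4, 5}) = 6
G(12) = mex({0, 1, 2, 3, 5, 6, 7}) = 4
G(13) = mex({0, 2, 3, 4, 6, 7}) = 1
G(14) = mex({0, 1, 4, 5, 6, 7}) = 2
G(15) = mex({0, 1, 2, 3, 4, 5, 6}) = 7
G(16) = mex({0, 2, 3, 5, 6, 7}) = 1
G(17) = mex({0, 1, 2, 3, 5, 6, 7}) = 4
G(18) = mex({0, 1, 2, 4, 5, 6}) = 3
G(19) = mex({0, 1, 3, 4, 5, 7}) = 2
G(20) = mex({0, 2, 3, 4, 5, 6, 7}) = 1
G(21) = mex({0, 1, 2, 3, 5, 6, 7}) = 4
G(22) = mex({0, 1, 2, 3, 4, 5, 7}) = 6
G(23) = mex({0, 1, 2, 3, 4, 5, 6}) = 7
G(24) = mex({0, 1, 2, 3, 5, 6, 7}) = 4
G(25) = mex({0, 2, 3, 4, 6, 7}) = 1
G(26) = mex({0, 1, 3, 4, 5, 6, 7}) = 2
G(27) = mex({0, 1, 2, 3, 4, 5, 6, 7}) = 8
G(28) = mex({0, 1, 2, 3, 4, 6, 7, 8}) = 5
G(29) = mex({0, 1, 2, 3, 5, 6, 7, 8, 9}) = 4
G(30) = mex({0, 1, 2, 3, 4, 5, 6, 9, 10}) = 7
G(31) = mex({0, 1, 3, 4, 5, 7, 10, 11}) = 2
G(32) = mex({0, 2, 3, 4, 5, 6, 7, 9, 11}) = 1
G(33) = mex({0, 1, 2, 3, 4, 5, 6, 7, 9, 12}) = 8
G(34) = mex({0, 1, 2, 3, 4, 5, 7, 8, 11, 12}) = 6
G(35) = mex({0, 1, 2, 3, 4, 5, 6, 8, 9, 10, 11}) = 7
G(36) = mex({0, 1, 2, 3, 5, 6, 7, 9, 10}) = 4
G(37) = mex({0, 2, 3, 4, 6, 7, 9, 10, 11, 12}) = 1
G(38) = mex({0, 1, 3, 4, 5, 6, 7, 9, 10, 11, 12}) = 2
G(39) = mex({0, 1, 2, 4, 5, 6, 7, 9, 10, 12, 14}) = 3
G(40) = mex({0, 2, 3, 4, 6, 7, 11, 12, 14}) = 1
G(41) = mex({0, 1, 2, 3, 5, 6, 7, 9, 10, 11, 12}) = 4
G(42) = mex({0, 1, 2, 3, 4, 5, 6, 9, 10}) = 7
G(43) = mex({0, 1, 3, 4, 5, 7, 9, 10, 12, 15}) = 2
G(44) = mex({0, 2, 3, 4, 5, 6, 7, 9, 10, 12, 15}) = 1
G(45) = mex({0, 1, 2, 3, 4, 5, 6, 7, 9, 10, 12, 14}) = 8
G(46) = mex({0, 1, 3, 4, 5, 7, 8, 11, 12, 14}) = 2
G(47) = mex({0, 1, 2, 3, 4, 5, 6, 8, 9, 10, 11, 12}) = 7
G(48) = mex({0, 1, 2, 3, 5, 6, 7, 9, 10}) = 4
G(49) = mex({0, 2, 3, 4, 6, 7, 9, 10, 11, 12, 15}) = 1
G(50) = mex({0, 1, 4, 5, 6, 7, 9, 11, 12, 14, 15}) = 2
G(51) = mex({0, 1, 2, 3, 4, 5, 6, 7, 9, 12, 14, 15}) = 8
G(52) = mex({0, 2, 3, 4, 5, 6, 7, 8, 11, 12, 15}) = 1
G(53) = mex({0, 1, 2, 3, 5, 6, 7, 8, 9, 10, 11, 12}) = 4
G(54) = mex({0, 1, 2, 3, 4, 5, 6, 9, 10}) = 7
G(55) = mex({0, 1, 3, 4, 5, 7, 9, 10, 11, 12}) = 2
G(56) = mex({0, 2, 3, 4, 5, 6, 7, 9, 10, 11, 12, 13, 14}) = 1
Therefore G(56) = 1.

1


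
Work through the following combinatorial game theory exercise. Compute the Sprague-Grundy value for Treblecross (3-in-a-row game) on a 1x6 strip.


Treblecross: place X on empty cells; 3-in-a-row wins.
Playing within two cells of an existing X lets the opponent win at once, so sensible play treats the cells i-2..i+2 around each X as dead. The player left with no safe cell loses, so this is a normal-play take-away game on strips of safe cells.
Placing X at cell i (0-indexed) of a strip of k safe cells leaves independent strips of sizes max(0, i-2) and max(0, k-i-3). Hence G(k) = mex{ G(max(0,i-2)) XOR G(max(0,k-i-3)) : 0 <= i < k }, with G(0) = 0.
G(1): splits (0,0):0^0=0 -> mex({0}) = 1
G(2): splits (0,0):0^0=0 -> mex({0}) = 1
G(3): splits (0,0):0^0=0 -> mex({0}) = 1
G(4): splits (0,1):0^1=1 (0,0):0^0=0 -> mex({0, 1}) = 2
G(5): splits (0,2):0^1=1 (0,1):0^1=1 (0,0):0^0=0 -> mex({0, 1}) = 2
G(6) = mex({1}) = 0
Therefore G(6) = 0.

0


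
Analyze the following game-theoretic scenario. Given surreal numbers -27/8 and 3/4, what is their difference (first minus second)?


x = -27/8, y = 3/4
Converting to common denominator: 8
x = -27/8, y = 6/8
x - y = -27/8 - 3/4 = -33/8

-33/8


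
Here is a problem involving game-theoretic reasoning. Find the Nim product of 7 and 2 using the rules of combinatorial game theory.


Nim multiplication is bilinear over XOR: (u XOR v) * w = (u*w) XOR (v*w).
So we split each operand into its bit components and XOR the pairwise Nim products.
7 = 1 + 2 + 4 (as XOR of powers of 2).
2 = 2 (as XOR of powers of 2).
Using the standard Nim-product table on single bits:
  2*2 = 3,   2*4 = 8,   2*8 = 12,
  4*4 = 6,   4*8 = 11,  8*8 = 13,
and  1*x = x (identity), k*l = l*k (commutative).
Pairwise Nim products:
  1 * 2 = 2
  2 * 2 = 3
  4 * 2 = 8
XOR them: 2 XOR 3 XOR 8 = 9.
Result: 7 * 2 = 9 (in Nim).

9


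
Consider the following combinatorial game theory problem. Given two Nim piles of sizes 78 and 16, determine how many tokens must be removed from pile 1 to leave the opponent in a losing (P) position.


Piles: 78 and 16
Current XOR: 78 XOR 16 = 94 (non-zero, so this is an N-position).
To make the XOR zero, we need to find a move that balances the piles.
For pile 1 (size 78): target = 78 XOR 94 = 16
We reduce pile 1 from 78 to 16.
Tokens removed: 78 - 16 = 62
Verification: 16 XOR 16 = 0

62


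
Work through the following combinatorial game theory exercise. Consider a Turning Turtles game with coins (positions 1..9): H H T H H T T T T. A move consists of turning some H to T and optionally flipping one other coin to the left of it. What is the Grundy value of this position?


Coins: H H T H H T T T T
Key fact: a single head at position k behaves exactly like a Nim heap of size k (turning it to T and optionally flipping a coin at j < k corresponds to moving the heap from k to j, or to 0), and heads combine as a disjunctive sum (two heads at the same place would cancel, matching j XOR j = 0). So the Nim-value is the XOR of the 1-indexed positions of the heads.
Face-up positions (1-indexed): [1, 2, 4, 5]
XOR 0 with 1: 0 XOR 1 = 1
XOR 1 with 2: 1 XOR 2 = 3
XOR 3 with 4: 3 XOR 4 = 7
XOR 7 with 5: 7 XOR 5 = 2
Nim-value = 2

2


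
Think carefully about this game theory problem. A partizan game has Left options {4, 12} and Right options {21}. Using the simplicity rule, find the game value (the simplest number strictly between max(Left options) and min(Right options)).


Left options: {4, 12}, max = 12
Right options: {21}, min = 21
All options are numbers and max(Left) < min(Right), so by the simplicity theorem the value is the simplest (earliest-born) number strictly between 12 and 21.
Integers 13 through 20 all lie strictly between 12 and 21.
Among integers, the simplest (lowest birthday = smallest |n|; 0 is born on day 0, +-n on day n) is 13.
No non-integer in the interval can be simpler: if x is a non-integer in the interval, then floor(x) or ceil(x) also lies in the interval (the interval contains an integer), and both are proper prefixes of x's sign expansion, i.e. born earlier. So the game value is 13.
Game value = 13

13


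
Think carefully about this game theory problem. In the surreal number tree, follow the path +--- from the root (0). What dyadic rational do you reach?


Sign expansion: +---
Rule: track bounds (lo, hi), initially (-inf, +inf). On '+', the current value becomes lo and we move to the simplest number in (value, hi): value + 1 if hi = +inf, otherwise the midpoint (value + hi)/2. On '-', the current value becomes hi and we move to value - 1 if lo = -inf, otherwise the midpoint (lo + value)/2.
Start at 0.
Step 1: sign = +, move right. Bounds: (0, +inf). Value = 1
Step 2: sign = -, move left. Bounds: (0, 1). Value = 1/2
Step 3: sign = -, move left. Bounds: (0, 1/2). Value = 1/4
Step 4: sign = -, move left. Bounds: (0, 1/4). Value = 1/8
The surreal number with sign expansion +--- is 1/8.

1/8


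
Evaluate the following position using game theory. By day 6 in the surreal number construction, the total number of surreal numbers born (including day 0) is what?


Day 0: {|} = 0 is born. Count = 1.
Day n: the number of surreal numbers born by day n is 2^(n+1) - 1.
By day 0: 2^1 - 1 = 1
By day 1: 2^2 - 1 = 3
By day 2: 2^3 - 1 = 7
By day 3: 2^4 - 1 = 15
By day 4: 2^5 - 1 = 31
By day 5: 2^6 - 1 = 63
By day 6: 2^7 - 1 = 127
By day 6: 127 surreal numbers.

127


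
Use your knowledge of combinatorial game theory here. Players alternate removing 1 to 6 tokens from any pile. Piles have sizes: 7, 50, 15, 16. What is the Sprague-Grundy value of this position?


Subtraction set: {1, 2, 3, 4, 5, 6}
For this subtraction set, G(n) = n mod 7 (period = max + 1 = 7).
Pile 1 (size 7): G(7) = 7 mod 7 = 0
Pile 2 (size 50): G(50) = 50 mod 7 = 1
Pile 3 (size 15): G(15) = 15 mod 7 = 1
Pile 4 (size 16): G(16) = 16 mod 7 = 2
Total Grundy value = XOR of all: 0 XOR 1 XOR 1 XOR 2 = 2

2


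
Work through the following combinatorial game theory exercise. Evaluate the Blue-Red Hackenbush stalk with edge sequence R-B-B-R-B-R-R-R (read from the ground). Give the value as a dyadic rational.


Edges (from ground): R-B-B-R-B-R-R-R
By Berlekamp's sign-expansion rule, a Blue-Red Hackenbush stalk has the value of the surreal number whose sign sequence is the edge sequence with B -> + and R -> -.
Sign sequence: -++-+---
Trace the sign expansion in the surreal number tree, starting from 0:
Edge 1: R (sign -) -> bounds (-inf, 0), value = -1
Edge 2: B (sign +) -> bounds (-1, 0), value = -1/2
Edge 3: B (sign +) -> bounds (-1/2, 0), value = -1/4
Edge 4: R (sign -) -> bounds (-1/2, -1/4), value = -3/8
Edge 5: B (sign +) -> bounds (-3/8, -1/4), value = -5/16
Edge 6: R (sign -) -> bounds (-3/8, -5/16), value = -11/32
Edge 7: R (sign -) -> bounds (-3/8, -11/32), value = -23/64
Edge 8: R (sign -) -> bounds (-3/8, -23/64), value = -47/128
Game value = -47/128

-47/128


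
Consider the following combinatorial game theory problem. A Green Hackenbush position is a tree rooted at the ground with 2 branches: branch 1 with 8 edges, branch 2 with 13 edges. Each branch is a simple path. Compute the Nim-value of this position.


The tree has 2 branches from the ground vertex.
In Green Hackenbush, the Nim-value of a simple path of length k is k.
Branch 1: length 8, Nim-value = 8
Branch 2: length 13, Nim-value = 13
Total Nim-value = XOR of all branch values:
0 XOR 8 = 8
8 XOR 13 = 5
Nim-value of the tree = 5

5


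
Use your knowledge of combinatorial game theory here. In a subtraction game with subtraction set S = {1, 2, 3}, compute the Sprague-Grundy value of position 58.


The subtraction set is S = {1, 2, 3}.
G(k) = mex{ G(k - s) : s in S, s <= k }. We compute iteratively: G(0) = 0.
G(1) = mex({0}) = 1
G(2) = mex({0, 1}) = 2
G(3) = mex({0, 1, 2}) = 3
G(4) = mex({1, 2, 3}) = 0
G(5) = mex({0, 2, 3}) = 1
G(6) = mex({0, 1, 3}) = 2
Observe that G(4)..G(6) = 0, 1, 2 repeats G(0)..G(2) = 0, 1, 2.
For k >= max(S) = 3, G(k) is determined by the previous 3 values G(k-3)..G(k-1); a window of 3 consecutive values has recurred shifted by 4, so by induction G(k + 4) = G(k) for all k >= 0: the sequence is periodic from the start with period 4.
One period: G(0..3) = 0, 1, 2, 3.
58 mod 4 = 2, so G(58) = G(2) = 2.

2


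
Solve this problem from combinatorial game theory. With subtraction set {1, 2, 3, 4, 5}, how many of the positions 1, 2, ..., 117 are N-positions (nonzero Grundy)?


Subtraction set S = {1, 2, 3, 4, 5}, so G(n) = n mod 6.
G(n) = 0 when n is a multiple of 6.
Multiples of 6 in [1, 117]: 19
N-positions (nonzero Grundy) = 117 - 19 = 98

98


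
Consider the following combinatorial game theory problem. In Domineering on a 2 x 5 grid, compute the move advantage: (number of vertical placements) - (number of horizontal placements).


Board is 2 x 5 (rows x cols).
Left (vertical) placements: (rows-1) * cols = 1 * 5 = 5
Right (horizontal) placements: rows * (cols-1) = 2 * 4 = 8
Advantage = Left - Right = 5 - 8 = -3

-3


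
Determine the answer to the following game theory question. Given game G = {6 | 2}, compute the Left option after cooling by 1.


Original game: {6 | 2} (a switch {a | b} with a > b).
Cooling by t (for t below the temperature (a - b)/2 = 2) taxes each move by t: {a | b} cooled by t is {a - t | b + t}.
Cooling amount: t = 1
Cooled Left option: 6 - 1 = 5
Cooled Right option: 2 + 1 = 3
Cooled game: {5 | 3}
Left option = 5

5


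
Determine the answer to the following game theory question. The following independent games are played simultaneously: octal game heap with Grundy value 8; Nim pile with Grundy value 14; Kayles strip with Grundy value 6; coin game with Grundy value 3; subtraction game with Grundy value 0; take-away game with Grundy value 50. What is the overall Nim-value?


By the Sprague-Grundy theorem, the Grundy value of a sum of games is the XOR of individual Grundy values.
octal game heap: Grundy value = 8. Running XOR: 0 XOR 8 = 8
Nim pile: Grundy value = 14. Running XOR: 8 XOR 14 = 6
Kayles strip: Grundy value = 6. Running XOR: 6 XOR 6 = 0
coin game: Grundy value = 3. Running XOR: 0 XOR 3 = 3
subtraction game: Grundy value = 0. Running XOR: 3 XOR 0 = 3
take-away game: Grundy value = 50. Running XOR: 3 XOR 50 = 49
The combined Grundy value is 49.

49


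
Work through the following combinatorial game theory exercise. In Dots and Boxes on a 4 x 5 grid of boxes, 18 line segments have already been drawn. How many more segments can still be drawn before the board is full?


Grid: 4 x 5 boxes, i.e. 5 rows and 6 columns of dots.
Horizontal edges: (rows + 1) * cols = 5 * 5 = 25
Vertical edges: rows * (cols + 1) = 4 * 6 = 24
Total edges: 25 + 24 = 49
Edges drawn: 18
Remaining: 49 - 18 = 31

31


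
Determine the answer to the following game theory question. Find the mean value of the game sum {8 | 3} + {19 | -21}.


G1 = {8 | 3}, G2 = {19 | -21}
Each is a switch {a | b} with numbers a > b; its mean value is (a + b)/2, and mean value is additive over game sums: m(G1 + G2) = m(G1) + m(G2).
Mean of G1 = (8 + (3))/2 = 11/2 = 11/2
Mean of G2 = (19 + (-21))/2 = -2/2 = -1
Mean of G1 + G2 = 11/2 + -1 = 9/2

9/2


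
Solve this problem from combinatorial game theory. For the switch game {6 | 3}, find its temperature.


The game is {6 | 3}, a switch {a | b} with numbers a > b.
Cooling {a | b} by t gives {a - t | b + t}, which stops being hot when a - t = b + t, i.e. at t = (a - b)/2. So the temperature of a switch is (a - b)/2.
Temperature = (Left option - Right option) / 2
= (6 - (3)) / 2
= 3 / 2
= 3/2

3/2


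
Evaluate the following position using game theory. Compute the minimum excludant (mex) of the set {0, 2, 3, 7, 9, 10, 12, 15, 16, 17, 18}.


Set = {0, 2, 3, 7, 9, 10, 12, 15, 16, 17, 18}
0 is in the set.
1 is NOT in the set. This is the mex.
mex = 1

1


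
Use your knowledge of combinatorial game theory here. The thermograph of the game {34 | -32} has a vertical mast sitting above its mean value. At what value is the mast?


Game = {34 | -32}, a switch {a | b} with numbers a > b.
Its thermograph has left wall a - t and right wall b + t, which meet at t = (a - b)/2, where both equal (a + b)/2. So the mast (mean value) is at (a + b)/2.
Mean = (34 + (-32))/2 = 2/2 = 1

1


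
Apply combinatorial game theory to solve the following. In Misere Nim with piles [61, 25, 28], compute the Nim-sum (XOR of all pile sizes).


We need the XOR (exclusive or) of all pile sizes.
After XOR-ing pile 1 (size 61): 0 XOR 61 = 61
After XOR-ing pile 2 (size 25): 61 XOR 25 = 36
After XOR-ing pile 3 (size 28): 36 XOR 28 = 56
The Nim-value of this position is 56.

56


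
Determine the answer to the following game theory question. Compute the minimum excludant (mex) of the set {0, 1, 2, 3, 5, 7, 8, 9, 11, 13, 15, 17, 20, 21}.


Set = {0, 1, 2, 3, 5, 7, 8, 9, 11, 13, 15, 17, 20, 21}
0 is in the set.
1 is in the set.
2 is in the set.
3 is in the set.
4 is NOT in the set. This is the mex.
mex = 4

4


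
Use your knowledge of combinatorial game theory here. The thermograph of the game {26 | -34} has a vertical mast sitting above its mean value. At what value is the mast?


Game = {26 | -34}, a switch {a | b} with numbers a > b.
Its thermograph has left wall a - t and right wall b + t, which meet at t = (a - b)/2, where both equal (a + b)/2. So the mast (mean value) is at (a + b)/2.
Mean = (26 + (-34))/2 = -8/2 = -4

-4


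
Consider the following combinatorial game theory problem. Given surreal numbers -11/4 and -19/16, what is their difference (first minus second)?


x = -11/4, y = -19/16
Converting to common denominator: 16
x = -44/16, y = -19/16
x - y = -11/4 - -19/16 = -25/16

-25/16


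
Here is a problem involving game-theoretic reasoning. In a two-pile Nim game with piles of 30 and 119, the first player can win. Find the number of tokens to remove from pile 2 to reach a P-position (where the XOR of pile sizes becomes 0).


Piles: 30 and 119
Current XOR: 30 XOR 119 = 105 (non-zero, so this is an N-position).
To make the XOR zero, we need to find a move that balances the piles.
For pile 2 (size 119): target = 119 XOR 105 = 30
We reduce pile 2 from 119 to 30.
Tokens removed: 119 - 30 = 89
Verification: 30 XOR 30 = 0

89


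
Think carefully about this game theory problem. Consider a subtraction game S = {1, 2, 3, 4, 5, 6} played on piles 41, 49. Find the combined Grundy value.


Subtraction set: {1, 2, 3, 4, 5, 6}
For this subtraction set, G(n) = n mod 7 (period = max + 1 = 7).
Pile 1 (size 41): G(41) = 41 mod 7 = 6
Pile 2 (size 49): G(49) = 49 mod 7 = 0
Total Grundy value = XOR of all: 6 XOR 0 = 6

6


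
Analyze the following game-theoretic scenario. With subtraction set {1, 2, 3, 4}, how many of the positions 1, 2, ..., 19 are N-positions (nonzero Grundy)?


Subtraction set S = {1, 2, 3, 4}, so G(n) = n mod 5.
G(n) = 0 when n is a multiple of 5.
Multiples of 5 in [1, 19]: 3
N-positions (nonzero Grundy) = 19 - 3 = 16

16


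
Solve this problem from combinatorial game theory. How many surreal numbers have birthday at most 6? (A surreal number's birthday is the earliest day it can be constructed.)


Day 0: {|} = 0 is born. Count = 1.
Day n: the number of surreal numbers born by day n is 2^(n+1) - 1.
By day 0: 2^1 - 1 = 1
By day 1: 2^2 - 1 = 3
By day 2: 2^3 - 1 = 7
By day 3: 2^4 - 1 = 15
By day 4: 2^5 - 1 = 31
By day 5: 2^6 - 1 = 63
By day 6: 2^7 - 1 = 127
By day 6: 127 surreal numbers.

127


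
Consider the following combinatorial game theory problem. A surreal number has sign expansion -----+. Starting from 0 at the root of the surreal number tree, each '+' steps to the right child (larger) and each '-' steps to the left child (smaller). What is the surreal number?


Sign expansion: -----+
Rule: track bounds (lo, hi), initially (-inf, +inf). On '+', the current value becomes lo and we move to the simplest number in (value, hi): value + 1 if hi = +inf, otherwise the midpoint (value + hi)/2. On '-', the current value becomes hi and we move to value - 1 if lo = -inf, otherwise the midpoint (lo + value)/2.
Start at 0.
Step 1: sign = -, move left. Bounds: (-inf, 0). Value = -1
Step 2: sign = -, move left. Bounds: (-inf, -1). Value = -2
Step 3: sign = -, move left. Bounds: (-inf, -2). Value = -3
Step 4: sign = -, move left. Bounds: (-inf, -3). Value = -4
Step 5: sign = -, move left. Bounds: (-inf, -4). Value = -5
Step 6: sign = +, move right. Bounds: (-5, -4). Value = -9/2
The surreal number with sign expansion -----+ is -9/2.

-9/2


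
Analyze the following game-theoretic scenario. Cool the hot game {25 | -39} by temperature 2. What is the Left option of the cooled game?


Original game: {25 | -39} (a switch {a | b} with a > b).
Cooling by t (for t below the temperature (a - b)/2 = 32) taxes each move by t: {a | b} cooled by t is {a - t | b + t}.
Cooling amount: t = 2
Cooled Left option: 25 - 2 = 23
Cooled Right option: -39 + 2 = -37
Cooled game: {23 | -37}
Left option = 23

23


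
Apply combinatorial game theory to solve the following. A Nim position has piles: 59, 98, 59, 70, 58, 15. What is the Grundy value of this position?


We need the XOR (exclusive or) of all pile sizes.
After XOR-ing pile 1 (size 59): 0 XOR 59 = 59
After XOR-ing pile 2 (size 98): 59 XOR 98 = 89
After XOR-ing pile 3 (size 59): 89 XOR 59 = 98
After XOR-ing pile 4 (size 70): 98 XOR 70 = 36
After XOR-ing pile 5 (size 58): 36 XOR 58 = 30
After XOR-ing pile 6 (size 15): 30 XOR 15 = 17
The Nim-value of this position is 17.

17


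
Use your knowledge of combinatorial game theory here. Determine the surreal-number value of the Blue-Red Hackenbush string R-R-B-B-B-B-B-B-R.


Edges (from ground): R-R-B-B-B-B-B-B-R
By Berlekamp's sign-expansion rule, a Blue-Red Hackenbush stalk has the value of the surreal number whose sign sequence is the edge sequence with B -> + and R -> -.
Sign sequence: --++++++-
Trace the sign expansion in the surreal number tree, starting from 0:
Edge 1: R (sign -) -> bounds (-inf, 0), value = -1
Edge 2: R (sign -) -> bounds (-inf, -1), value = -2
Edge 3: B (sign +) -> bounds (-2, -1), value = -3/2
Edge 4: B (sign +) -> bounds (-3/2, -1), value = -5/4
Edge 5: B (sign +) -> bounds (-5/4, -1), value = -9/8
Edge 6: B (sign +) -> bounds (-9/8, -1), value = -17/16
Edge 7: B (sign +) -> bounds (-17/16, -1), value = -33/32
Edge 8: B (sign +) -> bounds (-33/32, -1), value = -65/64
Edge 9: R (sign -) -> bounds (-33/32, -65/64), value = -131/128
Game value = -131/128

-131/128


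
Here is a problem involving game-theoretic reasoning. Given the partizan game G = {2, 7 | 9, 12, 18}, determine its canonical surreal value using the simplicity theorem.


Left options: {2, 7}, max = 7
Right options: {9, 12, 18}, min = 9
All options are numbers and max(Left) < min(Right), so by the simplicity theorem the value is the simplest (earliest-born) number strictly between 7 and 9.
The only integer strictly between 7 and 9 is 8.
No non-integer in the interval can be simpler: if x is a non-integer in the interval, then floor(x) or ceil(x) also lies in the interval (the interval contains an integer), and both are proper prefixes of x's sign expansion, i.e. born earlier. So the game value is 8.
Game value = 8

8


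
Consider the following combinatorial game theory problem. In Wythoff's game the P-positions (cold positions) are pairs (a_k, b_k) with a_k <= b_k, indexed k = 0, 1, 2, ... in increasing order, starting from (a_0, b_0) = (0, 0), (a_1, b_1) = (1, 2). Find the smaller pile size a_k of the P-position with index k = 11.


By Wythoff's theorem, a_k = floor(k * phi) and b_k = floor(k * phi^2) = a_k + k, where phi = (1 + sqrt(5))/2 is the golden ratio.
phi = (1 + sqrt(5))/2 = 1.618034
k = 11
k * phi = 11 * 1.618034 = 17.798374
a_11 = floor(k * phi) = 17

17


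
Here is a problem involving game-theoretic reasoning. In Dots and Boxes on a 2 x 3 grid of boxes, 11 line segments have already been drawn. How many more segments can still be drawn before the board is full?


Grid: 2 x 3 boxes, i.e. 3 rows and 4 columns of dots.
Horizontal edges: (rows + 1) * cols = 3 * 3 = 9
Vertical edges: rows * (cols + 1) = 2 * 4 = 8
Total edges: 9 + 8 = 17
Edges drawn: 11
Remaining: 17 - 11 = 6

6


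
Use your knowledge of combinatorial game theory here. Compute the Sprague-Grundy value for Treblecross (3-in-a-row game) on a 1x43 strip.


Treblecross: place X on empty cells; 3-in-a-row wins.
Playing within two cells of an existing X lets the opponent win at once, so sensible play treats the cells i-2..i+2 around each X as dead. The player left with no safe cell loses, so this is a normal-play take-away game on strips of safe cells.
Placing X at cell i (0-indexed) of a strip of k safe cells leaves independent strips of sizes max(0, i-2) and max(0, k-i-3). Hence G(k) = mex{ G(max(0,i-2)) XOR G(max(0,k-i-3)) : 0 <= i < k }, with G(0) = 0.
G(1): splits (0,0):0^0=0 -> mex({0}) = 1
G(2): splits (0,0):0^0=0 -> mex({0}) = 1
G(3): splits (0,0):0^0=0 -> mex({0}) = 1
G(4): splits (0,1):0^1=1 (0,0):0^0=0 -> mex({0, 1}) = 2
G(5): splits (0,2):0^1=1 (0,1):0^1=1 (0,0):0^0=0 -> mex({0, 1}) = 2
G(6) = mex({1}) = 0
G(7) = mex({0, 1, 2}) = 3
G(8) = mex({0, 1, 2}) = 3
G(9) = mex({0, 2}) = 1
G(10) = mex({0, 2, 3}) = 1
G(11) = mex({0, 3}) = 1
G(12) = mex({1, 3}) = 0
G(13) = mex({0, 1, 2, 3}) = 4
G(14) = mex({0, 1, 2}) = 3
G(15) = mex({0, 1, 2}) = 3
G(16) = mex({0, 1, 2, 4}) = 3
G(17) = mex({0, 1, 3, 4}) = 2
G(18) = mex({0, 1, 3, 4}) = 2
G(19) = mex({0, 1, 3, 5}) = 2
G(20) = mex({0, 1, 2, 3, 5}) = 4
G(21) = mex({0, 1, 2, 3, 5}) = 4
G(22) = mex({1, 2, 6}) = 0
G(23) = mex({0, 1, 2, 3, 4, 6}) = 5
G(24) = mex({0, 1, 2, 3, 4}) = 5
G(25) = mex({0, 1, 3, 4, 7}) = 2
G(26) = mex({0, 1, 3, 4, 5, 7}) = 2
G(27) = mex({0, 1, 3, 5}) = 2
G(28) = mex({0, 1, 2, 5}) = 3
G(29) = mex({0, 1, 2, 4, 5, 6}) = 3
G(30) = mex({1, 2, 4, 6}) = 0
G(31) = mex({0, 1, 2, 3, 4, 6}) = 5
G(32) = mex({1, 2, 3, 4, 7}) = 0
G(33) = mex({0, 3, 7}) = 1
G(34) = mex({0, 2, 3, 5, 7}) = 1
G(35) = mex({0, 2, 3, 5, 6}) = 1
G(36) = mex({0, 1, 2, 5, 6}) = 3
G(37) = mex({0, 1, 2, 4, 5, 6}) = 3
G(38) = mex({0, 1, 2, 4}) = 3
G(39) = mex({0, 1, 2, 3, 4, 7}) = 5
G(40) = mex({0, 1, 2, 3, 4, 5, 7}) = 6
G(41) = mex({0, 1, 2, 3, 5, 7}) = 4
G(42) = mex({0, 1, 2, 3, 5, 6, 7}) = 4
G(43) = mex({0, 2, 3, 5, 6}) = 1
Therefore G(43) = 1.

1
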